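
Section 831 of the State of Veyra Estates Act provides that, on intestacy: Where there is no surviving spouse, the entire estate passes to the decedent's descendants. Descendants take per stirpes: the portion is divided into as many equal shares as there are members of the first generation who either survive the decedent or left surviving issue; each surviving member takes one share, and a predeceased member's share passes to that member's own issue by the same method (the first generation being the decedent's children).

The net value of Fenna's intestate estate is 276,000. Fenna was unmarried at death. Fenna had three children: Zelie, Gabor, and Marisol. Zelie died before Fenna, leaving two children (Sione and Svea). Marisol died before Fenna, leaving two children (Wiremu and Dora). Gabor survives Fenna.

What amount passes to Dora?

The entire 276,000 passes to the descendants.
That amount (276,000) is divided into 3 shares of 92,000: Gabor takes 92,000; Zelie's 92,000 share passes to Zelie's issue; Marisol's 92,000 share passes to Marisol's issue.
Zelie's share (92,000) is divided into 2 shares of 46,000: Sione and Svea each take 46,000.
Marisol's share (92,000) is divided into 2 shares of 46,000: Wiremu and Dora each take 46,000.

Dora receives 46,000.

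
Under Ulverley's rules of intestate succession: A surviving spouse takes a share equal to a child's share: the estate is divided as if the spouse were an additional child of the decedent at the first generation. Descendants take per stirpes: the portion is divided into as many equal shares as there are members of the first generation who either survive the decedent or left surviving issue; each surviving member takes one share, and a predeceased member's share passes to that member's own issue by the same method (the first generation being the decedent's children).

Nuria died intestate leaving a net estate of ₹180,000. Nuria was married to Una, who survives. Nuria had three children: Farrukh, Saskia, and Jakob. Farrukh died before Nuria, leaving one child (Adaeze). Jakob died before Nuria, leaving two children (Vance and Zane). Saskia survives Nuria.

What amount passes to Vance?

Vance receives ₹22,500.

The spouse counts as an additional share at the children's level, so there are 4 primary shares of ₹45,000. Una takes one such share (₹45,000).
The children's combined portion (₹135,000) is divided into 3 shares of ₹45,000: Saskia takes ₹45,000; Farrukh's ₹45,000 share passes to Farrukh's issue; Jakob's ₹45,000 share passes to Jakob's issue.
Farrukh's share (₹45,000) passes entirely to Adaeze.
Jakob's share (₹45,000) is divided into 2 shares of ₹22,500: Vance and Zane each take ₹22,500.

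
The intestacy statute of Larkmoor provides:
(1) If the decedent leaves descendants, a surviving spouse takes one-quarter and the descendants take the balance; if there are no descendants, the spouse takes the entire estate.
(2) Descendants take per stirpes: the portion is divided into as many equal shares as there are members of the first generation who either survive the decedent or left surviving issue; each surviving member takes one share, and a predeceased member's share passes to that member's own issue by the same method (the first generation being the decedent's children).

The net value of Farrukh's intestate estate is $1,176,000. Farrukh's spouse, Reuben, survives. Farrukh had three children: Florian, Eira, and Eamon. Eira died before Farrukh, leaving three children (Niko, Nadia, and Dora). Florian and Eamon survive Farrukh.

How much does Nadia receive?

Reuben takes one-quarter of $1,176,000 = $294,000. The remaining $882,000 passes to the descendants.
The descendants' portion ($882,000) is divided into 3 shares of $294,000: Florian and Eamon each take $294,000; Eira's $294,000 share passes to Eira's issue.
Eira's share ($294,000) is divided into 3 shares of $98,000: Niko, Nadia, and Dora each take $98,000.

Nadia receives $98,000.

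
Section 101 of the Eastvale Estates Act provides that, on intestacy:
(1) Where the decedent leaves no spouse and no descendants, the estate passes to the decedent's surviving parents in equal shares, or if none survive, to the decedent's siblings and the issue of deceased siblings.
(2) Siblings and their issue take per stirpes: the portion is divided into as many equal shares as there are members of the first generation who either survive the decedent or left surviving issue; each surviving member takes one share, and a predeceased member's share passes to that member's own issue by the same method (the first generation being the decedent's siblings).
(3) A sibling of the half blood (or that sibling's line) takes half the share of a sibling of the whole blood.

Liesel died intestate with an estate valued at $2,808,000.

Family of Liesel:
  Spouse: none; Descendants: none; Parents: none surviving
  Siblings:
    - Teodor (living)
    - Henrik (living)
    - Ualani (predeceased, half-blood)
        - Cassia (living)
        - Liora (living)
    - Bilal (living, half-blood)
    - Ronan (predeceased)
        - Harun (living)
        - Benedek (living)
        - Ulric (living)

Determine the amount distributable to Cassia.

The entire $2,808,000 passes to the siblings and their issue.
Counting each half-blood sibling's line as half a unit, there are 4 units in $2,808,000, so one unit is $702,000. Whole-blood lines (Teodor, Henrik, and Ronan) take $702,000 each; half-blood lines (Ualani and Bilal) take $351,000 each.
Ualani's share ($351,000) is divided into 2 shares of $175,500: Cassia and Liora each take $175,500.
Ronan's share ($702,000) is divided into 3 shares of $234,000: Harun, Benedek, and Ulric each take $234,000.

Cassia receives $175,500.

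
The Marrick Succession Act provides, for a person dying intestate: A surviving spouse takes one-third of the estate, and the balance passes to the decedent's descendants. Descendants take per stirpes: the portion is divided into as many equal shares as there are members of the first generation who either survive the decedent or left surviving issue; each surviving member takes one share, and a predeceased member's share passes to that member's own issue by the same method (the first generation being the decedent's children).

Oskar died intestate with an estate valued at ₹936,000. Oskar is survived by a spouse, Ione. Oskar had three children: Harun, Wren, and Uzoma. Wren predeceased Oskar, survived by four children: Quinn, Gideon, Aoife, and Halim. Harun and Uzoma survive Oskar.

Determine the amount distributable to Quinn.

Ione takes one-third of ₹936,000 = ₹312,000. The remaining ₹624,000 passes to the descendants.
The descendants' portion (₹624,000) is divided into 3 shares of ₹208,000: Harun and Uzoma each take ₹208,000; Wren's ₹208,000 share passes to Wren's issue.
Wren's share (₹208,000) is divided into 4 shares of ₹52,000: Quinn, Gideon, Aoife, and Halim each take ₹52,000.

Quinn receives ₹52,000.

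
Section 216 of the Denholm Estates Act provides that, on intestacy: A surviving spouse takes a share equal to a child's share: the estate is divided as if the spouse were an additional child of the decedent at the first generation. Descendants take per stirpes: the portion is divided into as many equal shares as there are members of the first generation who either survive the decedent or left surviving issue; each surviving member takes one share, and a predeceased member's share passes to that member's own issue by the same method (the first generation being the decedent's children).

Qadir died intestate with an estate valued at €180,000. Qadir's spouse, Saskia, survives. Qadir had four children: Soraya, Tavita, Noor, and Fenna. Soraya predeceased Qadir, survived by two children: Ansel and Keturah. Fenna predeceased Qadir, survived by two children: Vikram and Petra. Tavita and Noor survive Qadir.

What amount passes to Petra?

The spouse counts as an additional share at the children's level, so there are 5 primary shares of €36,000. Saskia takes one such share (€36,000).
The children's combined portion (€144,000) is divided into 4 shares of €36,000: Tavita and Noor each take €36,000; Soraya's €36,000 share passes to Soraya's issue; Fenna's €36,000 share passes to Fenna's issue.
Soraya's share (€36,000) is divided into 2 shares of €18,000: Ansel and Keturah each take €18,000.
Fenna's share (€36,000) is divided into 2 shares of €18,000: Vikram and Petra each take €18,000.

Petra receives €18,000.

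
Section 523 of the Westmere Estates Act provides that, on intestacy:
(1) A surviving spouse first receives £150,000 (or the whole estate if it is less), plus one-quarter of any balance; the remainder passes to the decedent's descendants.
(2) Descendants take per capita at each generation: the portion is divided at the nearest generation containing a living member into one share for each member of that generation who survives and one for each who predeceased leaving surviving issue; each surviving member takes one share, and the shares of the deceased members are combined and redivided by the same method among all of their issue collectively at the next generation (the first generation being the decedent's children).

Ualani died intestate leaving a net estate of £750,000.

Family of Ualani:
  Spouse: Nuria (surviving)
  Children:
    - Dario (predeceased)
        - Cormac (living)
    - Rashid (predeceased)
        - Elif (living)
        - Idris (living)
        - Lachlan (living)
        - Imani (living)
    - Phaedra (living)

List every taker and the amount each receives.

Nuria first takes £150,000, leaving a balance of £600,000. Nuria then takes one-quarter of the balance (£150,000), for a total of £300,000. The remaining £450,000 passes to the descendants.
The descendants' portion (£450,000) is divided at the children's generation into 3 shares of £150,000. Phaedra takes £150,000. The 2 shares of the deceased (Dario and Rashid) are combined into a pool of £300,000.
That pool (£300,000) is divided at the grandchildren's generation equally among Cormac, Elif, Idris, Lachlan, and Imani: £60,000 each.

Nuria: £300,000; Cormac: £60,000; Elif: £60,000; Idris: £60,000; Lachlan: £60,000; Imani: £60,000; Phaedra: £150,000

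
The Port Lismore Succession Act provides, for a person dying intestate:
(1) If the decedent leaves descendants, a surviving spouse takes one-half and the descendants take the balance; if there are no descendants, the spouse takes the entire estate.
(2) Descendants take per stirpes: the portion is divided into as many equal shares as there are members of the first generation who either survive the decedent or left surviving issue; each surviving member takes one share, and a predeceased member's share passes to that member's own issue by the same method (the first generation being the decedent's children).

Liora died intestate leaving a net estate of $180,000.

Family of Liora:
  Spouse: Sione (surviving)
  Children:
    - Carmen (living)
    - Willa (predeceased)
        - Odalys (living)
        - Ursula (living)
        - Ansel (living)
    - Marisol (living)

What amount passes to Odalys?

Sione takes one-half of $180,000 = $90,000. The remaining $90,000 passes to the descendants.
The descendants' portion ($90,000) is divided into 3 shares of $30,000: Carmen and Marisol each take $30,000; Willa's $30,000 share passes to Willa's issue.
Willa's share ($30,000) is divided into 3 shares of $10,000: Odalys, Ursula, and Ansel each take $10,000.

Odalys receives $10,000.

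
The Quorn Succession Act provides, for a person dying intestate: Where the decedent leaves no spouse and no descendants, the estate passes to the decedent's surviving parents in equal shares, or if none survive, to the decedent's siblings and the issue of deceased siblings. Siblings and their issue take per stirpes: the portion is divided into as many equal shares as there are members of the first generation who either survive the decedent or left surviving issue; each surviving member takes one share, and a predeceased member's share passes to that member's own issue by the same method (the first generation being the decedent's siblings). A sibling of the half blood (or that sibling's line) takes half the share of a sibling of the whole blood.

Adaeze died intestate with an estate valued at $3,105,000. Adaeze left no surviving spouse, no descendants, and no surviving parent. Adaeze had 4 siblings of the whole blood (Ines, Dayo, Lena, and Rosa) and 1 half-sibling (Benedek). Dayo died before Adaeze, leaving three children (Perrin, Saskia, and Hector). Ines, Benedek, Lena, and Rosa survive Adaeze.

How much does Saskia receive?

Saskia receives $230,000.

The entire $3,105,000 passes to the siblings and their issue.
Counting each half-blood sibling's line as half a unit, there are 9/2 units in $3,105,000, so one unit is $690,000. Whole-blood lines (Ines, Dayo, Lena, and Rosa) take $690,000 each; half-blood lines (Benedek) take $345,000 each.
Dayo's share ($690,000) is divided into 3 shares of $230,000: Perrin, Saskia, and Hector each take $230,000.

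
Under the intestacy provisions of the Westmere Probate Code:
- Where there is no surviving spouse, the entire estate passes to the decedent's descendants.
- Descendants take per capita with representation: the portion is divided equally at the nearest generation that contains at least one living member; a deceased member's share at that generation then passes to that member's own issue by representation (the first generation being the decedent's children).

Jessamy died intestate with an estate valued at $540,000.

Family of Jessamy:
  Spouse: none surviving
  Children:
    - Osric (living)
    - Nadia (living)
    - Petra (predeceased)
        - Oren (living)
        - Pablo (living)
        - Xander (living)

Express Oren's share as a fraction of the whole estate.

The entire $540,000 passes to the descendants.
That amount ($540,000) is divided into 3 shares of $180,000: Osric and Nadia each take $180,000; Petra's $180,000 share passes to Petra's issue.
Petra's share ($180,000) is divided into 3 shares of $60,000: Oren, Pablo, and Xander each take $60,000.

Oren receives 1/9 of the estate.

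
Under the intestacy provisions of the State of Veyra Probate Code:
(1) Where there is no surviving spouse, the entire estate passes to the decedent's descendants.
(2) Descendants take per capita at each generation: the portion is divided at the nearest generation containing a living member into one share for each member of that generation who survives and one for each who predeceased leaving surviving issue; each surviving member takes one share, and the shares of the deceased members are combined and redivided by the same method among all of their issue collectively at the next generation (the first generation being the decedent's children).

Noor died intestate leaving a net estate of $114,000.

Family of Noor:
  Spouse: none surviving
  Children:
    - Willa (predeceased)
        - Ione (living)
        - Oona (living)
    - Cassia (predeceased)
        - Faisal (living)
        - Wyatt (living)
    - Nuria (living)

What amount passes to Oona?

The entire $114,000 passes to the descendants.
That amount ($114,000) is divided at the children's generation into 3 shares of $38,000. Nuria takes $38,000. The 2 shares of the deceased (Willa and Cassia) are combined into a pool of $76,000.
That pool ($76,000) is divided at the grandchildren's generation equally among Ione, Oona, Faisal, and Wyatt: $19,000 each.

Oona receives $19,000.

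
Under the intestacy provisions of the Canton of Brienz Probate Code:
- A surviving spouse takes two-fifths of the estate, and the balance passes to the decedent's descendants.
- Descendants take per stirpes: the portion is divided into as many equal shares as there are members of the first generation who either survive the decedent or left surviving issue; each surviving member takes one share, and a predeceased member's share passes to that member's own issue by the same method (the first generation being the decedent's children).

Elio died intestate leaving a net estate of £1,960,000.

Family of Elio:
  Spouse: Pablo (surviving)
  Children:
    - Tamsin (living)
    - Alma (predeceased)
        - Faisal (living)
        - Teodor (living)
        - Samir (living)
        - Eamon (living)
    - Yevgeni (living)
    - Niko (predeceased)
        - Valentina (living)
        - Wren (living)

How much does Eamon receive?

Pablo takes two-fifths of £1,960,000 = £784,000. The remaining £1,176,000 passes to the descendants.
The descendants' portion (£1,176,000) is divided into 4 shares of £294,000: Tamsin and Yevgeni each take £294,000; Alma's £294,000 share passes to Alma's issue; Niko's £294,000 share passes to Niko's issue.
Alma's share (£294,000) is divided into 4 shares of £73,500: Faisal, Teodor, Samir, and Eamon each take £73,500.
Niko's share (£294,000) is divided into 2 shares of £147,000: Valentina and Wren each take £147,000.

Eamon receives £73,500.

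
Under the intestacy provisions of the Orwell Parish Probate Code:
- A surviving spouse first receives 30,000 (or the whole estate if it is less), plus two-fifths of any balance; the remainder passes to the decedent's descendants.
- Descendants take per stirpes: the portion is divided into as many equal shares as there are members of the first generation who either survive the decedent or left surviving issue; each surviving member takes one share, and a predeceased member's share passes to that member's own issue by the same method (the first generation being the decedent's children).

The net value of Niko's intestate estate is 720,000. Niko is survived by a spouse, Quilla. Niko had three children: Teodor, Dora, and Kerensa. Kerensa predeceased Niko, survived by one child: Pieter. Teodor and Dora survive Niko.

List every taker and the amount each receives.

Quilla: 306,000; Teodor: 138,000; Dora: 138,000; Pieter: 138,000

Quilla first takes 30,000, leaving a balance of 690,000. Quilla then takes two-fifths of the balance (276,000), for a total of 306,000. The remaining 414,000 passes to the descendants.
The descendants' portion (414,000) is divided into 3 shares of 138,000: Teodor and Dora each take 138,000; Kerensa's 138,000 share passes to Kerensa's issue.
Kerensa's share (138,000) passes entirely to Pieter.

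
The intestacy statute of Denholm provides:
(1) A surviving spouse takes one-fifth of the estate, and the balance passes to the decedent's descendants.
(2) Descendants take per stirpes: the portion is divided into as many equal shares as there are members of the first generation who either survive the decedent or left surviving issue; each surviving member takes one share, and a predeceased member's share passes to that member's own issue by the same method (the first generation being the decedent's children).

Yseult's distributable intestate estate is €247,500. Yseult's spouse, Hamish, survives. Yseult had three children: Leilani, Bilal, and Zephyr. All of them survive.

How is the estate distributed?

Hamish takes one-fifth of €247,500 = €49,500. The remaining €198,000 passes to the descendants.
The descendants' portion (€198,000) is divided into 3 shares of €66,000: Leilani, Bilal, and Zephyr each take €66,000.

Hamish: €49,500; Leilani: €66,000; Bilal: €66,000; Zephyr: €66,000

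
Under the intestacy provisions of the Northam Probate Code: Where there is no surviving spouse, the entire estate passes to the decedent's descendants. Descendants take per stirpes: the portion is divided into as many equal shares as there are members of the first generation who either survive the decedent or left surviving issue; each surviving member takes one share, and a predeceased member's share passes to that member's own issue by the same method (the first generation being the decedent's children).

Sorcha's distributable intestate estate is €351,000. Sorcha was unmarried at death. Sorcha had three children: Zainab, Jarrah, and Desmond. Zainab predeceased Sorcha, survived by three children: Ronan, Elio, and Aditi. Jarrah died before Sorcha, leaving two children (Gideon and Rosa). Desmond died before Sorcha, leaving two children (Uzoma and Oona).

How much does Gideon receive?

Gideon receives €58,500.

The entire €351,000 passes to the descendants.
That amount (€351,000) is divided into 3 shares of €117,000: Zainab's €117,000 share passes to Zainab's issue; Jarrah's €117,000 share passes to Jarrah's issue; Desmond's €117,000 share passes to Desmond's issue.
Zainab's share (€117,000) is divided into 3 shares of €39,000: Ronan, Elio, and Aditi each take €39,000.
Jarrah's share (€117,000) is divided into 2 shares of €58,500: Gideon and Rosa each take €58,500.
Desmond's share (€117,000) is divided into 2 shares of €58,500: Uzoma and Oona each take €58,500.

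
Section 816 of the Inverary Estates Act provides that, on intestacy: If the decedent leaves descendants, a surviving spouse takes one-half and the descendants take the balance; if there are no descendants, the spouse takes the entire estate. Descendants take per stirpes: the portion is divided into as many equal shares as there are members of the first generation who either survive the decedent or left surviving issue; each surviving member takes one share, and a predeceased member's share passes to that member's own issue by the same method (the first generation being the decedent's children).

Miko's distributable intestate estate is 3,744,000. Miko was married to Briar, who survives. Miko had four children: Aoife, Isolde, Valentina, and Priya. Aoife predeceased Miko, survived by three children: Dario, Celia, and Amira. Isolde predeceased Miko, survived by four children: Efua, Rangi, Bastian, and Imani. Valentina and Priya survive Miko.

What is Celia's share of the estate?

Briar takes one-half of 3,744,000 = 1,872,000. The remaining 1,872,000 passes to the descendants.
The descendants' portion (1,872,000) is divided into 4 shares of 468,000: Valentina and Priya each take 468,000; Aoife's 468,000 share passes to Aoife's issue; Isolde's 468,000 share passes to Isolde's issue.
Aoife's share (468,000) is divided into 3 shares of 156,000: Dario, Celia, and Amira each take 156,000.
Isolde's share (468,000) is divided into 4 shares of 117,000: Efua, Rangi, Bastian, and Imani each take 117,000.

Celia receives 156,000.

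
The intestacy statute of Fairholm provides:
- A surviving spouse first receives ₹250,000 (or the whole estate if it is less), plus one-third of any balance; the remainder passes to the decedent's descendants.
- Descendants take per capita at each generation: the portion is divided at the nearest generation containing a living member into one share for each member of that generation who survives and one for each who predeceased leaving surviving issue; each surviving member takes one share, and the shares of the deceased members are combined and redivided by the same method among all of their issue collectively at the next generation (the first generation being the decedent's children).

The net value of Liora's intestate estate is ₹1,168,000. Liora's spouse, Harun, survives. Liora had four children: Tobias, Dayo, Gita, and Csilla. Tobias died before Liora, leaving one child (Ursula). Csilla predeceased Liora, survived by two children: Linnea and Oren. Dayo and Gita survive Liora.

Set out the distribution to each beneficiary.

Harun first takes ₹250,000, leaving a balance of ₹918,000. Harun then takes one-third of the balance (₹306,000), for a total of ₹556,000. The remaining ₹612,000 passes to the descendants.
The descendants' portion (₹612,000) is divided at the children's generation into 4 shares of ₹153,000. Dayo and Gita each take ₹153,000. The 2 shares of the deceased (Tobias and Csilla) are combined into a pool of ₹306,000.
That pool (₹306,000) is divided at the grandchildren's generation equally among Ursula, Linnea, and Oren: ₹102,000 each.

Harun: ₹556,000; Ursula: ₹102,000; Dayo: ₹153,000; Gita: ₹153,000; Linnea: ₹102,000; Oren: ₹102,000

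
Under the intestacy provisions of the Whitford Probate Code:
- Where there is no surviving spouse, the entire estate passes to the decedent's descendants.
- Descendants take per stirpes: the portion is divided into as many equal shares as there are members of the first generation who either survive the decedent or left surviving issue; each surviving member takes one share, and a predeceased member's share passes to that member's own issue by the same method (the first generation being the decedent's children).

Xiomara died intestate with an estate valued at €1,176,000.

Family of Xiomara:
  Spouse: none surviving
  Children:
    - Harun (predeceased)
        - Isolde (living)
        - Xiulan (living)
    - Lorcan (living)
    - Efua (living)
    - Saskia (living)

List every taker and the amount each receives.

Isolde: €147,000; Xiulan: €147,000; Lorcan: €294,000; Efua: €294,000; Saskia: €294,000

The entire €1,176,000 passes to the descendants.
That amount (€1,176,000) is divided into 4 shares of €294,000: Lorcan, Efua, and Saskia each take €294,000; Harun's €294,000 share passes to Harun's issue.
Harun's share (€294,000) is divided into 2 shares of €147,000: Isolde and Xiulan each take €147,000.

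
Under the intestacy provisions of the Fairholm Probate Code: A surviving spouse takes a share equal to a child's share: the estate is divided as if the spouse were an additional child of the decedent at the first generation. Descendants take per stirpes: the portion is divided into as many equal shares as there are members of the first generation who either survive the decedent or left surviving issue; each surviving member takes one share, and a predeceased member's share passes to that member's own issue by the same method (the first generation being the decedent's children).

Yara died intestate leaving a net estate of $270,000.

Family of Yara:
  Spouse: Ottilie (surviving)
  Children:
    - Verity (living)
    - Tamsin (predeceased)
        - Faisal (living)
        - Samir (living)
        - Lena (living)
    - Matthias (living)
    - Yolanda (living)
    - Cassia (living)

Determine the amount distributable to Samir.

Samir receives $15,000.

The spouse counts as an additional share at the children's level, so there are 6 primary shares of $45,000. Ottilie takes one such share ($45,000).
The children's combined portion ($225,000) is divided into 5 shares of $45,000: Verity, Matthias, Yolanda, and Cassia each take $45,000; Tamsin's $45,000 share passes to Tamsin's issue.
Tamsin's share ($45,000) is divided into 3 shares of $15,000: Faisal, Samir, and Lena each take $15,000.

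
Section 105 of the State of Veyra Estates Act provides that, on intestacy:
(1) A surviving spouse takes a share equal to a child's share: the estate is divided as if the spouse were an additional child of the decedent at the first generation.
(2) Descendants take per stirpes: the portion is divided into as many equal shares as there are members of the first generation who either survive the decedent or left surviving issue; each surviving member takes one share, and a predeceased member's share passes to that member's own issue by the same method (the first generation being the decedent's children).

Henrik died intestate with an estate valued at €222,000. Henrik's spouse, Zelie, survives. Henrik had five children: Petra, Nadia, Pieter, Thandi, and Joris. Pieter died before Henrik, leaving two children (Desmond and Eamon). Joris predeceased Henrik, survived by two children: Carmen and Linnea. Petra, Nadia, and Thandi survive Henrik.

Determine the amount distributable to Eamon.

Eamon receives €18,500.

The spouse counts as an additional share at the children's level, so there are 6 primary shares of €37,000. Zelie takes one such share (€37,000).
The children's combined portion (€185,000) is divided into 5 shares of €37,000: Petra, Nadia, and Thandi each take €37,000; Pieter's €37,000 share passes to Pieter's issue; Joris's €37,000 share passes to Joris's issue.
Pieter's share (€37,000) is divided into 2 shares of €18,500: Desmond and Eamon each take €18,500.
Joris's share (€37,000) is divided into 2 shares of €18,500: Carmen and Linnea each take €18,500.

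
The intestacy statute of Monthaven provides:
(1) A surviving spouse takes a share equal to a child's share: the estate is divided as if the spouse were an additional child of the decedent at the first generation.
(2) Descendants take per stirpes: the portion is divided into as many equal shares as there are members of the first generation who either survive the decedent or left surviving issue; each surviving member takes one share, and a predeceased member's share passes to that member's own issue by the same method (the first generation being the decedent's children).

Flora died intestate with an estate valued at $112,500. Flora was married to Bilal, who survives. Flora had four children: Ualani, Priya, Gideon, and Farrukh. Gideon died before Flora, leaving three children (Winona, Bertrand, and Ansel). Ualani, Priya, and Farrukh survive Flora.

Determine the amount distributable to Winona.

The spouse counts as an additional share at the children's level, so there are 5 primary shares of $22,500. Bilal takes one such share ($22,500).
The children's combined portion ($90,000) is divided into 4 shares of $22,500: Ualani, Priya, and Farrukh each take $22,500; Gideon's $22,500 share passes to Gideon's issue.
Gideon's share ($22,500) is divided into 3 shares of $7,500: Winona, Bertrand, and Ansel each take $7,500.

Winona receives $7,500.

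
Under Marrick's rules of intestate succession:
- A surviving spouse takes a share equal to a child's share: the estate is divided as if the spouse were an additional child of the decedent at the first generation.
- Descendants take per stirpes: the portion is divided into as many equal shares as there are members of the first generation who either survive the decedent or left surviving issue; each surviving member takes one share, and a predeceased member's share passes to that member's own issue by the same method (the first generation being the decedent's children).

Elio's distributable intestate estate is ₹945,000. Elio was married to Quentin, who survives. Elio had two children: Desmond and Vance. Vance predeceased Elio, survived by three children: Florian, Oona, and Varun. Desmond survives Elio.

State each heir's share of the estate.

Quentin: ₹315,000; Desmond: ₹315,000; Florian: ₹105,000; Oona: ₹105,000; Varun: ₹105,000

The spouse counts as an additional share at the children's level, so there are 3 primary shares of ₹315,000. Quentin takes one such share (₹315,000).
The children's combined portion (₹630,000) is divided into 2 shares of ₹315,000: Desmond takes ₹315,000; Vance's ₹315,000 share passes to Vance's issue.
Vance's share (₹315,000) is divided into 3 shares of ₹105,000: Florian, Oona, and Varun each take ₹105,000.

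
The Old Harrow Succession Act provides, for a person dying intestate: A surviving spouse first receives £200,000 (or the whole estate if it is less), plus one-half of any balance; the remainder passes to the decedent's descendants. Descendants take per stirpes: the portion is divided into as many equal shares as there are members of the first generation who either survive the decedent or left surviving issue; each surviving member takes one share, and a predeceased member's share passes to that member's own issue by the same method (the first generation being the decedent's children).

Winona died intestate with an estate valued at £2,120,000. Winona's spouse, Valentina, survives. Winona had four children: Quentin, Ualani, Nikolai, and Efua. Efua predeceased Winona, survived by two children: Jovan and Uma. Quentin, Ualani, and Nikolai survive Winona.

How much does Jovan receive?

Jovan receives £120,000.

Valentina first takes £200,000, leaving a balance of £1,920,000. Valentina then takes one-half of the balance (£960,000), for a total of £1,160,000. The remaining £960,000 passes to the descendants.
The descendants' portion (£960,000) is divided into 4 shares of £240,000: Quentin, Ualani, and Nikolai each take £240,000; Efua's £240,000 share passes to Efua's issue.
Efua's share (£240,000) is divided into 2 shares of £120,000: Jovan and Uma each take £120,000.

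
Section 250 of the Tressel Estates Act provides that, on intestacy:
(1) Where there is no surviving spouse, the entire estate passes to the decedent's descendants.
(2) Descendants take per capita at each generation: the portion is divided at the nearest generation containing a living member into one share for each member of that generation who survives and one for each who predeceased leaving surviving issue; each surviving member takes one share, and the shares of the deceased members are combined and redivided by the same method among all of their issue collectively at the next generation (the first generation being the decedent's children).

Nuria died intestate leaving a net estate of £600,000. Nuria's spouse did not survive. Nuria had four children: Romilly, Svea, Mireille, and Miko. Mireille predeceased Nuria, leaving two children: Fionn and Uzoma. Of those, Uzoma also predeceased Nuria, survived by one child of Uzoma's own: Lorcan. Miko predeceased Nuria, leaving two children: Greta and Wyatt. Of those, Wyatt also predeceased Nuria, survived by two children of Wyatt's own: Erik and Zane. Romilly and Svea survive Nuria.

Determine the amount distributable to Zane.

Zane receives £50,000.

The entire £600,000 passes to the descendants.
That amount (£600,000) is divided at the children's generation into 4 shares of £150,000. Romilly and Svea each take £150,000. The 2 shares of the deceased (Mireille and Miko) are combined into a pool of £300,000.
That pool (£300,000) is divided at the grandchildren's generation into 4 shares of £75,000. Fionn and Greta each take £75,000. The 2 shares of the deceased (Uzoma and Wyatt) are combined into a pool of £150,000.
That pool (£150,000) is divided at the great-grandchildren's generation equally among Lorcan, Erik, and Zane: £50,000 each.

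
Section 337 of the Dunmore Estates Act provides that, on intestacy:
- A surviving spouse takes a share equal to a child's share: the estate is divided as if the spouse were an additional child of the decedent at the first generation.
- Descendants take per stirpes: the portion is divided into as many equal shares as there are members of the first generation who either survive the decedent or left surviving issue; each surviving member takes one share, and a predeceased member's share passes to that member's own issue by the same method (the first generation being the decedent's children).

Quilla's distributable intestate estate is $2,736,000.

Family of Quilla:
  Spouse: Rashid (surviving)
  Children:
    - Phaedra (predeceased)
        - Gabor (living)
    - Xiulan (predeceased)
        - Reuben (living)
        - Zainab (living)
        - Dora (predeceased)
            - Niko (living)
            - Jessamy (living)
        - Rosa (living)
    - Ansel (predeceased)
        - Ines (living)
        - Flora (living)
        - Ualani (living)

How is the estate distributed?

Rashid: $684,000; Gabor: $684,000; Reuben: $171,000; Zainab: $171,000; Niko: $85,500; Jessamy: $85,500; Rosa: $171,000; Ines: $228,000; Flora: $228,000; Ualani: $228,000

The spouse counts as an additional share at the children's level, so there are 4 primary shares of $684,000. Rashid takes one such share ($684,000).
The children's combined portion ($2,052,000) is divided into 3 shares of $684,000: Phaedra's $684,000 share passes to Phaedra's issue; Xiulan's $684,000 share passes to Xiulan's issue; Ansel's $684,000 share passes to Ansel's issue.
Phaedra's share ($684,000) passes entirely to Gabor.
Xiulan's share ($684,000) is divided into 4 shares of $171,000: Reuben, Zainab, and Rosa each take $171,000; Dora's $171,000 share passes to Dora's issue.
Dora's share ($171,000) is divided into 2 shares of $85,500: Niko and Jessamy each take $85,500.
Ansel's share ($684,000) is divided into 3 shares of $228,000: Ines, Flora, and Ualani each take $228,000.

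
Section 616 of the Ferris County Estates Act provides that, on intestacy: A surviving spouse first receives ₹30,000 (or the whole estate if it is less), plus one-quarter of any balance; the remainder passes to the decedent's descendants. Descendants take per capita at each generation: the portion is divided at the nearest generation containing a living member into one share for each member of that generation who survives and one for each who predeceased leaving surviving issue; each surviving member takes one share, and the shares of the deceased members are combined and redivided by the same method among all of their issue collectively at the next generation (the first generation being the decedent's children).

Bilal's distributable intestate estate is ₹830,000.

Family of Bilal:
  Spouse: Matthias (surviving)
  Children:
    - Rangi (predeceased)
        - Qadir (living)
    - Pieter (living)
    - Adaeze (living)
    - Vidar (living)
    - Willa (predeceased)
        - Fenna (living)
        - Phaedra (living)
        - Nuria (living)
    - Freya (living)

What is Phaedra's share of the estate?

Matthias first takes ₹30,000, leaving a balance of ₹800,000. Matthias then takes one-quarter of the balance (₹200,000), for a total of ₹230,000. The remaining ₹600,000 passes to the descendants.
The descendants' portion (₹600,000) is divided at the children's generation into 6 shares of ₹100,000. Pieter, Adaeze, Vidar, and Freya each take ₹100,000. The 2 shares of the deceased (Rangi and Willa) are combined into a pool of ₹200,000.
That pool (₹200,000) is divided at the grandchildren's generation equally among Qadir, Fenna, Phaedra, and Nuria: ₹50,000 each.

Phaedra receives ₹50,000.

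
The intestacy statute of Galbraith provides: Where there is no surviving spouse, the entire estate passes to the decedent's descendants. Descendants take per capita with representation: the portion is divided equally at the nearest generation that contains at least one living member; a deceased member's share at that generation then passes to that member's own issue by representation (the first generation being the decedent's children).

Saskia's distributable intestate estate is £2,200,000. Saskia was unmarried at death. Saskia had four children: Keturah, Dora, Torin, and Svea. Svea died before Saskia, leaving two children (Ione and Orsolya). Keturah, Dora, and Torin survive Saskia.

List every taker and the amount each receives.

The entire £2,200,000 passes to the descendants.
That amount (£2,200,000) is divided into 4 shares of £550,000: Keturah, Dora, and Torin each take £550,000; Svea's £550,000 share passes to Svea's issue.
Svea's share (£550,000) is divided into 2 shares of £275,000: Ione and Orsolya each take £275,000.

Keturah: £550,000; Dora: £550,000; Torin: £550,000; Ione: £275,000; Orsolya: £275,000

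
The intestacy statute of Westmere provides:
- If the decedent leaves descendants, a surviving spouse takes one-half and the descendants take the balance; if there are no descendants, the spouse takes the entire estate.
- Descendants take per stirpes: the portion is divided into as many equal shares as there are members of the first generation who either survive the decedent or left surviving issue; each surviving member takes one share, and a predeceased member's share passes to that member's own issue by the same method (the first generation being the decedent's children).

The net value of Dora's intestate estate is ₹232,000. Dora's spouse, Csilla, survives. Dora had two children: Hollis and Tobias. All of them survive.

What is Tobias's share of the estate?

Csilla takes one-half of ₹232,000 = ₹116,000. The remaining ₹116,000 passes to the descendants.
The descendants' portion (₹116,000) is divided into 2 shares of ₹58,000: Hollis and Tobias each take ₹58,000.

Tobias receives ₹58,000.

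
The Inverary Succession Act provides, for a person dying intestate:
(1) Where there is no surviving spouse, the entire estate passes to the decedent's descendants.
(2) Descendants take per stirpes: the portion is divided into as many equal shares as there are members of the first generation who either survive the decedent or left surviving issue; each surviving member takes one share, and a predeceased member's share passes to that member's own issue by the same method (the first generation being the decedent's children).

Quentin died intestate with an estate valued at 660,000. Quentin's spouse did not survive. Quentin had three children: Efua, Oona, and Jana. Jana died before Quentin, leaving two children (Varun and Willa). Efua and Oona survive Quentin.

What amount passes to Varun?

Varun receives 110,000.

The entire 660,000 passes to the descendants.
That amount (660,000) is divided into 3 shares of 220,000: Efua and Oona each take 220,000; Jana's 220,000 share passes to Jana's issue.
Jana's share (220,000) is divided into 2 shares of 110,000: Varun and Willa each take 110,000.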